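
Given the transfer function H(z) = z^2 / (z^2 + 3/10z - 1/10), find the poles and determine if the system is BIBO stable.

Poles are roots of the denominator: z^2 + 3/10z - 1/10 = 0.
Quadratic formula: z = [-(3/10) +/- sqrt((3/10)^2 - 4*(-1/10))] / 2
Discriminant = 9/100 + 2/5 = 49/100; sqrt = 7/10.
z = (-3/10 +/- 7/10) / 2 => z = 1/5 or z = -1/2.
|p1| = 1/5, |p2| = 1/2.
For BIBO stability, all poles must lie inside the unit circle (|p| < 1).
System is STABLE since both |p| < 1.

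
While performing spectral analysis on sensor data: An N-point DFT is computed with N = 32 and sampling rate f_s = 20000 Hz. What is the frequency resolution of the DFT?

DFT frequency resolution = f_s / N
= 20000 / 32 = 625 Hz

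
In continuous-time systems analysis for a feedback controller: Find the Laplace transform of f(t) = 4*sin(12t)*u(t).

Standard pair: sin(wt)*u(t) <-> w/(s^2+w^2)
With w = 12: L{4*sin(12t)*u(t)} = 48/(s^2+144)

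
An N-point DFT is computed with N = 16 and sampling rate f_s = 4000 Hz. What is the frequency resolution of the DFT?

DFT frequency resolution = f_s / N
= 4000 / 16 = 250 Hz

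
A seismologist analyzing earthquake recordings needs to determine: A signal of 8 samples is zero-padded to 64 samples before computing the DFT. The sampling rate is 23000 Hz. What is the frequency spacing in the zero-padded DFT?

Original DFT: N = 8, resolution = f_s/N = 23000/8 = 2875 Hz
Zero-padded DFT: N = 64, resolution = f_s/N = 23000/64 = 2875/8 Hz
Zero-padding interpolates the spectrum (finer frequency grid)
but does NOT improve the true spectral resolution (ability to resolve close frequencies).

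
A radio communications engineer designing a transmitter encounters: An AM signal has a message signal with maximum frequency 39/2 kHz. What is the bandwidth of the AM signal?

In AM (double-sideband), the bandwidth is twice the message frequency.
BW = 2 * f_m = 2 * 39/2 kHz = 39 kHz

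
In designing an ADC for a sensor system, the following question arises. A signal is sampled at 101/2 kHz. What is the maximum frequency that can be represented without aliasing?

The maximum frequency that can be represented without aliasing
is the Nyquist frequency: f_max = f_s / 2 = 101/2 kHz / 2 = 101/4 kHz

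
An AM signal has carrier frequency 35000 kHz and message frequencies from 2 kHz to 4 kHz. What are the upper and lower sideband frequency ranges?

Upper sideband (USB) = fc + [fm_low, fm_high] = 35000 + [2, 4] = [35002, 35004] kHz
Lower sideband (LSB) = fc - [fm_high, fm_low] = 35000 - [4, 2] = [34996, 34998] kHz
Total occupied spectrum: 34996 kHz to 35004 kHz (plus carrier at 35000 kHz)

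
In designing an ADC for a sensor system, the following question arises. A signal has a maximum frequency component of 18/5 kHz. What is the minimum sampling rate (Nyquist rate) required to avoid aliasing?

By the Nyquist-Shannon sampling theorem,
the minimum sampling rate (Nyquist rate) must be at least 2 * f_max.
Nyquist rate = 2 * 18/5 kHz = 36/5 kHz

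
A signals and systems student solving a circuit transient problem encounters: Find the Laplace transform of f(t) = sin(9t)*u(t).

Standard pair: sin(wt)*u(t) <-> w/(s^2+w^2)
With w = 9: L{sin(9t)*u(t)} = 9/(s^2+81)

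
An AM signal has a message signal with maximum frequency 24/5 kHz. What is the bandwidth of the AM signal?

In AM (double-sideband), the bandwidth is twice the message frequency.
BW = 2 * f_m = 2 * 24/5 kHz = 48/5 kHz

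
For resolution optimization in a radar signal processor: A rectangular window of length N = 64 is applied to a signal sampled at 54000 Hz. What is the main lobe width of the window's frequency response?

For a rectangular window of length N,
the main lobe width in frequency is 2*f_s/N.
= 2*54000/64 = 3375/2 Hz
This determines the minimum frequency separation for resolving two sinusoids.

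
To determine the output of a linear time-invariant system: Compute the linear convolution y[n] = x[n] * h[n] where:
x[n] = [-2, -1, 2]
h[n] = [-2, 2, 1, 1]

y[n] = sum_k x[k]*h[n-k]. Output length = len(x) + len(h) - 1 = 3 + 4 - 1 = 6.
y[0] = -2*-2 = 4
y[1] = -1*-2 + -2*2 = -2
y[2] = 2*-2 + -1*2 + -2*1 = -8
y[3] = 2*2 + -1*1 + -2*1 = 1
y[4] = 2*1 + -1*1 = 1
y[5] = 2*1 = 2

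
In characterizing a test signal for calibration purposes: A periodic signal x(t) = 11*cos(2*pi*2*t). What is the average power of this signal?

Average power of A*cos(wt) is A^2/2.
P = 11^2 / 2 = 121/2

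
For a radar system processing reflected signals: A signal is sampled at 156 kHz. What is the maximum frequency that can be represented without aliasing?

The maximum frequency that can be represented without aliasing
is the Nyquist frequency: f_max = f_s / 2 = 156 kHz / 2 = 78 kHz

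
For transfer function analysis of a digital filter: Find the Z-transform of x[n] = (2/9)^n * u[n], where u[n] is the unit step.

The Z-transform of a^n * u[n] is z/(z-a) for |z| > |a|.
Here a = 2/9, so X(z) = z/(z - (2/9)) = 9z/(9z - 2)
ROC: |z| > 2/9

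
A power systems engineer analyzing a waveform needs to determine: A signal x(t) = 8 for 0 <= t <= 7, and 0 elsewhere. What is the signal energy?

Energy = integral of |x(t)|^2 dt over the signal duration
= 8^2 * 7 = 64 * 7 = 448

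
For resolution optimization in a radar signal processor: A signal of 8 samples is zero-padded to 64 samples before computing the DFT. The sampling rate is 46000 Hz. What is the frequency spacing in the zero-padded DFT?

Original DFT: N = 8, resolution = f_s/N = 46000/8 = 5750 Hz
Zero-padded DFT: N = 64, resolution = f_s/N = 46000/64 = 2875/4 Hz
Zero-padding interpolates the spectrum (finer frequency grid)
but does NOT improve the true spectral resolution (ability to resolve close frequencies).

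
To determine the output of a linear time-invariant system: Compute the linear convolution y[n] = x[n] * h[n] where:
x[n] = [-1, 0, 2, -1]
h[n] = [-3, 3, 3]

y[n] = sum_k x[k]*h[n-k]. Output length = len(x) + len(h) - 1 = 4 + 3 - 1 = 6.
y[0] = -1*-3 = 3
y[1] = 0*-3 + -1*3 = -3
y[2] = 2*-3 + 0*3 + -1*3 = -9
y[3] = -1*-3 + 2*3 + 0*3 = 9
y[4] = -1*3 + 2*3 = 3
y[5] = -1*3 = -3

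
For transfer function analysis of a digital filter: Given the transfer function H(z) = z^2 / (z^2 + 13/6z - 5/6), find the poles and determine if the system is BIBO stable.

Poles are roots of the denominator: z^2 + 13/6z - 5/6 = 0.
Quadratic formula: z = [-(13/6) +/- sqrt((13/6)^2 - 4*(-5/6))] / 2
Discriminant = 169/36 + 10/3 = 289/36; sqrt = 17/6.
z = (-13/6 +/- 17/6) / 2 => z = 1/3 or z = -5/2.
|p1| = 5/2, |p2| = 1/3.
For BIBO stability, all poles must lie inside the unit circle (|p| < 1).
System is UNSTABLE since at least one |p| >= 1.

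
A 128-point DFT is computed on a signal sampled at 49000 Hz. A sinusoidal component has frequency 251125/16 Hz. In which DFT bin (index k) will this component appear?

DFT frequency resolution = f_s/N = 49000/128 = 6125/16 Hz
Bin index k = f_signal / resolution = 251125/16 / 6125/16 = 41
The signal frequency 251125/16 Hz falls in DFT bin k = 41.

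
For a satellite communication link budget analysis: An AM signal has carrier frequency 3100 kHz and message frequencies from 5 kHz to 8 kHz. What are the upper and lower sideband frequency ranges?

Upper sideband (USB) = fc + [fm_low, fm_high] = 3100 + [5, 8] = [3105, 3108] kHz
Lower sideband (LSB) = fc - [fm_high, fm_low] = 3100 - [8, 5] = [3092, 3095] kHz
Total occupied spectrum: 3092 kHz to 3108 kHz (plus carrier at 3100 kHz)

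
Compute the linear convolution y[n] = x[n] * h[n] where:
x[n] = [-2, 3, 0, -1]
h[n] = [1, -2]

y[n] = sum_k x[k]*h[n-k]. Output length = len(x) + len(h) - 1 = 4 + 2 - 1 = 5.
y[0] = -2*1 = -2
y[1] = 3*1 + -2*-2 = 7
y[2] = 0*1 + 3*-2 = -6
y[3] = -1*1 + 0*-2 = -1
y[4] = -1*-2 = 2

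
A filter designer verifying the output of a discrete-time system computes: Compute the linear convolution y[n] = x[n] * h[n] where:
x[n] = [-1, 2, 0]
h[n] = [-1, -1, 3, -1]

y[n] = sum_k x[k]*h[n-k]. Output length = len(x) + len(h) - 1 = 3 + 4 - 1 = 6.
y[0] = -1*-1 = 1
y[1] = 2*-1 + -1*-1 = -1
y[2] = 0*-1 + 2*-1 + -1*3 = -5
y[3] = 0*-1 + 2*3 + -1*-1 = 7
y[4] = 0*3 + 2*-1 = -2
y[5] = 0*-1 = 0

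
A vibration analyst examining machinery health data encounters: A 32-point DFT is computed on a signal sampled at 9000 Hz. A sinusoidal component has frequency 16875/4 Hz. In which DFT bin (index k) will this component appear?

DFT frequency resolution = f_s/N = 9000/32 = 1125/4 Hz
Bin index k = f_signal / resolution = 16875/4 / 1125/4 = 15
The signal frequency 16875/4 Hz falls in DFT bin k = 15.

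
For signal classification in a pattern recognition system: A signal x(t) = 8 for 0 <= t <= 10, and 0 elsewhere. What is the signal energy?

Energy = integral of |x(t)|^2 dt over the signal duration
= 8^2 * 10 = 64 * 10 = 640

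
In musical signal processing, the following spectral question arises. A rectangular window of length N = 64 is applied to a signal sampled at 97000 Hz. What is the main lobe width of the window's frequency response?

For a rectangular window of length N,
the main lobe width in frequency is 2*f_s/N.
= 2*97000/64 = 12125/4 Hz
This determines the minimum frequency separation for resolving two sinusoids.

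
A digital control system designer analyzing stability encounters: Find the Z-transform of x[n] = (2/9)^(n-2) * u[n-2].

Time-shifting property: if X(z) = Z{x[n]}, then Z{x[n-d]} = z^(-d) * X(z)
X(z) = z/(z - 2/9) for x[n] = (2/9)^n * u[n]
Z{x[n-2]} = z^(-2) * z/(z - 2/9) = z^(-1)/(z - 2/9)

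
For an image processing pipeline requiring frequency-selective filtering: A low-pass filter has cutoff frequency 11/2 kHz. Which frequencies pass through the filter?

A low-pass filter passes all frequencies below the cutoff frequency 11/2 kHz and attenuates higher frequencies.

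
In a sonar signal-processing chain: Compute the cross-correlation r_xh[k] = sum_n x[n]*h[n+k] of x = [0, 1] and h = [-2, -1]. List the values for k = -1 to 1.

Both sequences indexed from 0 and zero outside their support.
Lags with overlap: k = -1 to 1.
  r_xh[-1] = x[1]*h[0] = -2
  r_xh[0] = x[0]*h[0] + x[1]*h[1] = -1
  r_xh[1] = x[0]*h[1] = 0
r_xh = [-2, -1, 0] (for k = -1, ..., 1)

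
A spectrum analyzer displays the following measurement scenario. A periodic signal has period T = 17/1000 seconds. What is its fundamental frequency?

The fundamental frequency is the reciprocal of the period.
f = 1/T = 1/(17/1000) = 1000/17 Hz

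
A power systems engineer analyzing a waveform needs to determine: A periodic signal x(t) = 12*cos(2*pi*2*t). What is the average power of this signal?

Average power of A*cos(wt) is A^2/2.
P = 12^2 / 2 = 144/2 = 72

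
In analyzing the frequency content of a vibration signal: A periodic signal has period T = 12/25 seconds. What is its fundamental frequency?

The fundamental frequency is the reciprocal of the period.
f = 1/T = 1/(12/25) = 25/12 Hz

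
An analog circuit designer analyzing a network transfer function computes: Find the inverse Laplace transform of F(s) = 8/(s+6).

Standard pair: k/(s+a) <-> k*e^(-at)*u(t)
With k=8, a=6: f(t) = 8*e^(-6t)*u(t)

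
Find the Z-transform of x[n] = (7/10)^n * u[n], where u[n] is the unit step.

The Z-transform of a^n * u[n] is z/(z-a) for |z| > |a|.
Here a = 7/10, so X(z) = z/(z - (7/10)) = 10z/(10z - 7)
ROC: |z| > 7/10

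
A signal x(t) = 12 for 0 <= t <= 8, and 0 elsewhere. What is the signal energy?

Energy = integral of |x(t)|^2 dt over the signal duration
= 12^2 * 8 = 144 * 8 = 1152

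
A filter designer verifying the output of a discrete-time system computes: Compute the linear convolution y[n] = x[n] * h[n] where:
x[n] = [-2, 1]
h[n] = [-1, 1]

y[n] = sum_k x[k]*h[n-k]. Output length = len(x) + len(h) - 1 = 2 + 2 - 1 = 3.
y[0] = -2*-1 = 2
y[1] = 1*-1 + -2*1 = -3
y[2] = 1*1 = 1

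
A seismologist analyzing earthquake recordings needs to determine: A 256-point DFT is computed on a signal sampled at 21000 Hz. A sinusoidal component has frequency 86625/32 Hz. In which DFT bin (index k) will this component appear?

DFT frequency resolution = f_s/N = 21000/256 = 2625/32 Hz
Bin index k = f_signal / resolution = 86625/32 / 2625/32 = 33
The signal frequency 86625/32 Hz falls in DFT bin k = 33.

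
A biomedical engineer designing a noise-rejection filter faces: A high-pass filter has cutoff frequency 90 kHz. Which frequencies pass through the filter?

A high-pass filter passes all frequencies above the cutoff frequency 90 kHz and attenuates lower frequencies.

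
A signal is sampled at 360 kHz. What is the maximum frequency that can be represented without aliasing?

The maximum frequency that can be represented without aliasing
is the Nyquist frequency: f_max = f_s / 2 = 360 kHz / 2 = 180 kHz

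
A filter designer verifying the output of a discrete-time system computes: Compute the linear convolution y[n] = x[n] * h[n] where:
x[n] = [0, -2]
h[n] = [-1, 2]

y[n] = sum_k x[k]*h[n-k]. Output length = len(x) + len(h) - 1 = 2 + 2 - 1 = 3.
y[0] = 0*-1 = 0
y[1] = -2*-1 + 0*2 = 2
y[2] = -2*2 = -4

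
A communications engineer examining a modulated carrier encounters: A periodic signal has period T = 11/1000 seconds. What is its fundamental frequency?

The fundamental frequency is the reciprocal of the period.
f = 1/T = 1/(11/1000) = 1000/11 Hz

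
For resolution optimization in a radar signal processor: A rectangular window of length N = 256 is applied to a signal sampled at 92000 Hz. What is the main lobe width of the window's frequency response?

For a rectangular window of length N,
the main lobe width in frequency is 2*f_s/N.
= 2*92000/256 = 2875/4 Hz
This determines the minimum frequency separation for resolving two sinusoids.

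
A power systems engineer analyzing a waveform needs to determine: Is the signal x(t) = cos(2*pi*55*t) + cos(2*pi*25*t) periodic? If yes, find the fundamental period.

f1 = 55 Hz, f2 = 25 Hz
Period T1 = 1/55, T2 = 1/25
Ratio T1/T2 = 25/55, which is rational.
The signal is periodic with fundamental period T = 1/GCD(55,25) = 1/5 s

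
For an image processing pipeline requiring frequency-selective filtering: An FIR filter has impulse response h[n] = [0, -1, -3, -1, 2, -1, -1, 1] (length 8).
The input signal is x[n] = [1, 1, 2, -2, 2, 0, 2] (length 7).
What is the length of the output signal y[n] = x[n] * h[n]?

For linear convolution, the output length is:
len(y) = len(x) + len(h) - 1 = 7 + 8 - 1 = 14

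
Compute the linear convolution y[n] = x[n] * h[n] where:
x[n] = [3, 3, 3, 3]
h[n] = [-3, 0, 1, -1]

y[n] = sum_k x[k]*h[n-k]. Output length = len(x) + len(h) - 1 = 4 + 4 - 1 = 7.
y[0] = 3*-3 = -9
y[1] = 3*-3 + 3*0 = -9
y[2] = 3*-3 + 3*0 + 3*1 = -6
y[3] = 3*-3 + 3*0 + 3*1 + 3*-1 = -9
y[4] = 3*0 + 3*1 + 3*-1 = 0
y[5] = 3*1 + 3*-1 = 0
y[6] = 3*-1 = -3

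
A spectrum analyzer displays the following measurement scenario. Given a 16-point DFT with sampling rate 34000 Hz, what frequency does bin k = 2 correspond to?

The frequency of DFT bin k is: f_k = k * f_s / N
f_2 = 2 * 34000 / 16 = 4250 Hz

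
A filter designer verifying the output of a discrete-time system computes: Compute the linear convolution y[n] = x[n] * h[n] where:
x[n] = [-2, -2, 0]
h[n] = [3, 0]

y[n] = sum_k x[k]*h[n-k]. Output length = len(x) + len(h) - 1 = 3 + 2 - 1 = 4.
y[0] = -2*3 = -6
y[1] = -2*3 + -2*0 = -6
y[2] = 0*3 + -2*0 = 0
y[3] = 0*0 = 0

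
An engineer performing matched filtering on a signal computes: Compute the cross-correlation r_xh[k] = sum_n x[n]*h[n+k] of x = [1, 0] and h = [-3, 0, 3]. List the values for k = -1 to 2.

Both sequences indexed from 0 and zero outside their support.
Lags with overlap: k = -1 to 2.
  r_xh[-1] = x[1]*h[0] = 0
  r_xh[0] = x[0]*h[0] + x[1]*h[1] = -3
  r_xh[1] = x[0]*h[1] + x[1]*h[2] = 0
  r_xh[2] = x[0]*h[2] = 3
r_xh = [0, -3, 0, 3] (for k = -1, ..., 2)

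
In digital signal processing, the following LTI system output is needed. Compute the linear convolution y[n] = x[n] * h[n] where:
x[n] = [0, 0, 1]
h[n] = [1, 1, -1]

y[n] = sum_k x[k]*h[n-k]. Output length = len(x) + len(h) - 1 = 3 + 3 - 1 = 5.
y[0] = 0*1 = 0
y[1] = 0*1 + 0*1 = 0
y[2] = 1*1 + 0*1 + 0*-1 = 1
y[3] = 1*1 + 0*-1 = 1
y[4] = 1*-1 = -1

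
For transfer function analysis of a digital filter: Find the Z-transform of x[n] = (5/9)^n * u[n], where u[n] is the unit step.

The Z-transform of a^n * u[n] is z/(z-a) for |z| > |a|.
Here a = 5/9, so X(z) = z/(z - (5/9)) = 9z/(9z - 5)
ROC: |z| > 5/9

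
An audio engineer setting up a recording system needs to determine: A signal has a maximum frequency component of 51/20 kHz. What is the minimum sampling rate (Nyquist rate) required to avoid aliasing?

By the Nyquist-Shannon sampling theorem,
the minimum sampling rate (Nyquist rate) must be at least 2 * f_max.
Nyquist rate = 2 * 51/20 kHz = 51/10 kHz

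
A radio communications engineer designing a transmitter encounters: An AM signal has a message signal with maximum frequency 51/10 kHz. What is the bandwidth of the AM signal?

In AM (double-sideband), the bandwidth is twice the message frequency.
BW = 2 * f_m = 2 * 51/10 kHz = 51/5 kHz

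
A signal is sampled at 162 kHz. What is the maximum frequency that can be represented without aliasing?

The maximum frequency that can be represented without aliasing
is the Nyquist frequency: f_max = f_s / 2 = 162 kHz / 2 = 81 kHz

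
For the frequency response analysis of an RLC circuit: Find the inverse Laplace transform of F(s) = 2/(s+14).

Standard pair: k/(s+a) <-> k*e^(-at)*u(t)
With k=2, a=14: f(t) = 2*e^(-14t)*u(t)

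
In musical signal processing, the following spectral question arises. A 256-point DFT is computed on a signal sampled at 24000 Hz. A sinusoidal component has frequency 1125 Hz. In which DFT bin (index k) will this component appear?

DFT frequency resolution = f_s/N = 24000/256 = 375/4 Hz
Bin index k = f_signal / resolution = 1125 / 375/4 = 12
The signal frequency 1125 Hz falls in DFT bin k = 12.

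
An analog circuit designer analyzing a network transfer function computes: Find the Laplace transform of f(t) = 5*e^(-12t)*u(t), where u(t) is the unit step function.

Standard Laplace transform pair:
e^(-at)*u(t) <-> 1/(s+a)
With a = 12: L{5*e^(-12t)*u(t)} = 5/(s+12), ROC: Re(s) > -12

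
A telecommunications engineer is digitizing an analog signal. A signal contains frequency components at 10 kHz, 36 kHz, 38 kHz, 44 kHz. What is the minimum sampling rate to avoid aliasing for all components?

The highest frequency component is f_max = 44 kHz.
Nyquist rate = 2 * f_max = 2 * 44 kHz = 88 kHz.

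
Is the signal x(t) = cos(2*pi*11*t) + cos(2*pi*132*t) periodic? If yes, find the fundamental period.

f1 = 11 Hz, f2 = 132 Hz
Period T1 = 1/11, T2 = 1/132
Ratio T1/T2 = 132/11, which is rational.
The signal is periodic with fundamental period T = 1/GCD(11,132) = 1/11 s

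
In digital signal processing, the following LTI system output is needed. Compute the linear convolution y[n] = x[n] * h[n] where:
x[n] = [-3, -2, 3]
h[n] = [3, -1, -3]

y[n] = sum_k x[k]*h[n-k]. Output length = len(x) + len(h) - 1 = 3 + 3 - 1 = 5.
y[0] = -3*3 = -9
y[1] = -2*3 + -3*-1 = -3
y[2] = 3*3 + -2*-1 + -3*-3 = 20
y[3] = 3*-1 + -2*-3 = 3
y[4] = 3*-3 = -9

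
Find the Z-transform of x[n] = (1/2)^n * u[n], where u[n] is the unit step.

The Z-transform of a^n * u[n] is z/(z-a) for |z| > |a|.
Here a = 1/2, so X(z) = z/(z - (1/2)) = 2z/(2z - 1)
ROC: |z| > 1/2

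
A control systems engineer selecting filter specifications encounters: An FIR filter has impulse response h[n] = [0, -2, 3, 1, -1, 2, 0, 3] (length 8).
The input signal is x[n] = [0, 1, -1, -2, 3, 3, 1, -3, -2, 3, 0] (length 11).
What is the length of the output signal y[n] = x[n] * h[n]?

For linear convolution, the output length is:
len(y) = len(x) + len(h) - 1 = 11 + 8 - 1 = 18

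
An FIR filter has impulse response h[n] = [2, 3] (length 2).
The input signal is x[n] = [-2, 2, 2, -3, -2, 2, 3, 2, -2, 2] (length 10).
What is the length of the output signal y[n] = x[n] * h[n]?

For linear convolution, the output length is:
len(y) = len(x) + len(h) - 1 = 10 + 2 - 1 = 11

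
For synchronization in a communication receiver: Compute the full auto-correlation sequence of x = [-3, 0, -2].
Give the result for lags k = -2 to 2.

r_xx[k] = sum_m x[m]*x[m+k], indexed from 0, for k = -2 to 2:
  r_xx[-2] = x[2]*x[0] = 6
  r_xx[-1] = x[1]*x[0] + x[2]*x[1] = 0
  r_xx[0] = x[0]*x[0] + x[1]*x[1] + x[2]*x[2] = 13
  r_xx[1] = x[0]*x[1] + x[1]*x[2] = 0
  r_xx[2] = x[0]*x[2] = 6
r_xx = [6, 0, 13, 0, 6]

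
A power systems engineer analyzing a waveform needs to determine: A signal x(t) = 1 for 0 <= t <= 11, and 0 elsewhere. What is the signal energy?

Energy = integral of |x(t)|^2 dt over the signal duration
= 1^2 * 11 = 1 * 11 = 11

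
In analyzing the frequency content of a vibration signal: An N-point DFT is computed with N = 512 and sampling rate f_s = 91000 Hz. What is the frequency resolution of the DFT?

DFT frequency resolution = f_s / N
= 91000 / 512 = 11375/64 Hz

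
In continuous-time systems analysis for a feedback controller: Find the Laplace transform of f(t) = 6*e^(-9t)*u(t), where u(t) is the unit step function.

Standard Laplace transform pair:
e^(-at)*u(t) <-> 1/(s+a)
With a = 9: L{6*e^(-9t)*u(t)} = 6/(s+9), ROC: Re(s) > -9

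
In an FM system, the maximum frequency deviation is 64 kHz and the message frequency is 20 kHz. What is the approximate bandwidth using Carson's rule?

Carson's rule: BW = 2*(delta_f + f_m)
= 2*(64 + 20) kHz = 168 kHz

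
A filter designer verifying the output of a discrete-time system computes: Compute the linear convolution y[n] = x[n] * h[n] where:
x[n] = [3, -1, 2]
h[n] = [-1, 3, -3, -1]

y[n] = sum_k x[k]*h[n-k]. Output length = len(x) + len(h) - 1 = 3 + 4 - 1 = 6.
y[0] = 3*-1 = -3
y[1] = -1*-1 + 3*3 = 10
y[2] = 2*-1 + -1*3 + 3*-3 = -14
y[3] = 2*3 + -1*-3 + 3*-1 = 6
y[4] = 2*-3 + -1*-1 = -5
y[5] = 2*-1 = -2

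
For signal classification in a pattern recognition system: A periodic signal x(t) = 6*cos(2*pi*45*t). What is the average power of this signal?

Average power of A*cos(wt) is A^2/2.
P = 6^2 / 2 = 36/2 = 18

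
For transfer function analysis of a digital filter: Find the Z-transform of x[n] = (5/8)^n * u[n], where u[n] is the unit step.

The Z-transform of a^n * u[n] is z/(z-a) for |z| > |a|.
Here a = 5/8, so X(z) = z/(z - (5/8)) = 8z/(8z - 5)
ROC: |z| > 5/8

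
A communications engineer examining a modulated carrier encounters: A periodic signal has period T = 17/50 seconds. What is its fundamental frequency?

The fundamental frequency is the reciprocal of the period.
f = 1/T = 1/(17/50) = 50/17 Hz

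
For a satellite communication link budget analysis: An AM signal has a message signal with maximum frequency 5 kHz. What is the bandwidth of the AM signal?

In AM (double-sideband), the bandwidth is twice the message frequency.
BW = 2 * f_m = 2 * 5 kHz = 10 kHz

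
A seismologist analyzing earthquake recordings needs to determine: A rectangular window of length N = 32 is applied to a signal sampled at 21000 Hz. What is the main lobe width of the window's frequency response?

For a rectangular window of length N,
the main lobe width in frequency is 2*f_s/N.
= 2*21000/32 = 2625/2 Hz
This determines the minimum frequency separation for resolving two sinusoids.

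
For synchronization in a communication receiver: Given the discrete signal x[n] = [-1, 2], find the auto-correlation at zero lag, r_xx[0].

The auto-correlation at zero lag r_xx[0] equals the signal energy.
r_xx[0] = sum of x[n]^2 = (-1)^2 + 2^2
= 1 + 4 = 5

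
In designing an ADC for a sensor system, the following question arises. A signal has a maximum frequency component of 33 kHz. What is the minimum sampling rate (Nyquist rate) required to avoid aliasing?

By the Nyquist-Shannon sampling theorem,
the minimum sampling rate (Nyquist rate) must be at least 2 * f_max.
Nyquist rate = 2 * 33 kHz = 66 kHz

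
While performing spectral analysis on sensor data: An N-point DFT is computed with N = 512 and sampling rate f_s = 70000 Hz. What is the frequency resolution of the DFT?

DFT frequency resolution = f_s / N
= 70000 / 512 = 4375/32 Hz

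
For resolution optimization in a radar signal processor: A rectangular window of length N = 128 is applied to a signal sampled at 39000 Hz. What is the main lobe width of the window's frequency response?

For a rectangular window of length N,
the main lobe width in frequency is 2*f_s/N.
= 2*39000/128 = 4875/8 Hz
This determines the minimum frequency separation for resolving two sinusoids.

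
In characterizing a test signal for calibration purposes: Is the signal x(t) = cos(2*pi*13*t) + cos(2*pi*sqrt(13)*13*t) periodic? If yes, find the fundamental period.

f1 = 13 Hz, f2 = 13*sqrt(13) Hz
Ratio f2/f1 = sqrt(13), which is irrational.
Since the frequency ratio is irrational, no common period exists.
The signal is not periodic.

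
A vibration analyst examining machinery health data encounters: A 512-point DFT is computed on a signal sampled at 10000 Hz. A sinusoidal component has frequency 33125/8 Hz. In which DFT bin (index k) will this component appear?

DFT frequency resolution = f_s/N = 10000/512 = 625/32 Hz
Bin index k = f_signal / resolution = 33125/8 / 625/32 = 212
The signal frequency 33125/8 Hz falls in DFT bin k = 212.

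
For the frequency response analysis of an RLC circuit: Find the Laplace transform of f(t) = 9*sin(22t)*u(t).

Standard pair: sin(wt)*u(t) <-> w/(s^2+w^2)
With w = 22: L{9*sin(22t)*u(t)} = 198/(s^2+484)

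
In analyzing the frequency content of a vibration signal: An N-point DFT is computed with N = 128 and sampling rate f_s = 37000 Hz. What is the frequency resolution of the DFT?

DFT frequency resolution = f_s / N
= 37000 / 128 = 4625/16 Hz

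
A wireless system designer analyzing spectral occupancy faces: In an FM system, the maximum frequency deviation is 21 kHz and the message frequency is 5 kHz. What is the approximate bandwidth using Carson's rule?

Carson's rule: BW = 2*(delta_f + f_m)
= 2*(21 + 5) kHz = 52 kHz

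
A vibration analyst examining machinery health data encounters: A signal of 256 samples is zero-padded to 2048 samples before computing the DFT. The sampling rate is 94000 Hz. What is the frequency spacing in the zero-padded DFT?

Original DFT: N = 256, resolution = f_s/N = 94000/256 = 5875/16 Hz
Zero-padded DFT: N = 2048, resolution = f_s/N = 94000/2048 = 5875/128 Hz
Zero-padding interpolates the spectrum (finer frequency grid)
but does NOT improve the true spectral resolution (ability to resolve close frequencies).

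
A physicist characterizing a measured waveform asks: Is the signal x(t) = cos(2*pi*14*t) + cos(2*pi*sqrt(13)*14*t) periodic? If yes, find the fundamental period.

f1 = 14 Hz, f2 = 14*sqrt(13) Hz
Ratio f2/f1 = sqrt(13), which is irrational.
Since the frequency ratio is irrational, no common period exists.
The signal is not periodic.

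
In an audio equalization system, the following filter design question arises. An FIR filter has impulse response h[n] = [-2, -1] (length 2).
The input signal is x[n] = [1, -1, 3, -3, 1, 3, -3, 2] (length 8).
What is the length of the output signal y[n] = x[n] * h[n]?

For linear convolution, the output length is:
len(y) = len(x) + len(h) - 1 = 8 + 2 - 1 = 9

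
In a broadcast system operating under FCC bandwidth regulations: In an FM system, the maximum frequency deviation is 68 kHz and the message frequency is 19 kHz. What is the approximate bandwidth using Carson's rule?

Carson's rule: BW = 2*(delta_f + f_m)
= 2*(68 + 19) kHz = 174 kHz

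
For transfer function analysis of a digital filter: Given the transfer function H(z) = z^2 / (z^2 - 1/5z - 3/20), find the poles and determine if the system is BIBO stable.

Poles are roots of the denominator: z^2 - 1/5z - 3/20 = 0.
Quadratic formula: z = [-(-1/5) +/- sqrt((-1/5)^2 - 4*(-3/20))] / 2
Discriminant = 1/25 + 3/5 = 16/25; sqrt = 4/5.
z = (1/5 +/- 4/5) / 2 => z = 1/2 or z = -3/10.
|p1| = 1/2, |p2| = 3/10.
For BIBO stability, all poles must lie inside the unit circle (|p| < 1).
System is STABLE since both |p| < 1.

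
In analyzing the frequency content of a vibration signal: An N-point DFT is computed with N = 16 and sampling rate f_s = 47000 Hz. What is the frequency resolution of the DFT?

DFT frequency resolution = f_s / N
= 47000 / 16 = 5875/2 Hz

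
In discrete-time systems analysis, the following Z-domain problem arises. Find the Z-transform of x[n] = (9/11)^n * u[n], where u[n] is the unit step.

The Z-transform of a^n * u[n] is z/(z-a) for |z| > |a|.
Here a = 9/11, so X(z) = z/(z - (9/11)) = 11z/(11z - 9)
ROC: |z| > 9/11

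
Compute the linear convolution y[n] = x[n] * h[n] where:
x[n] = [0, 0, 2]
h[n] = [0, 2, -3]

y[n] = sum_k x[k]*h[n-k]. Output length = len(x) + len(h) - 1 = 3 + 3 - 1 = 5.
y[0] = 0*0 = 0
y[1] = 0*0 + 0*2 = 0
y[2] = 2*0 + 0*2 + 0*-3 = 0
y[3] = 2*2 + 0*-3 = 4
y[4] = 2*-3 = -6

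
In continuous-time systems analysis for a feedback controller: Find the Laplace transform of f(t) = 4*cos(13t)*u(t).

Standard pair: cos(wt)*u(t) <-> s/(s^2+w^2)
With w = 13: L{4*cos(13t)*u(t)} = 4s/(s^2+169)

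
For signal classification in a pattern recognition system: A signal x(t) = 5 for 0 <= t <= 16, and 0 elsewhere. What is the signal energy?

Energy = integral of |x(t)|^2 dt over the signal duration
= 5^2 * 16 = 25 * 16 = 400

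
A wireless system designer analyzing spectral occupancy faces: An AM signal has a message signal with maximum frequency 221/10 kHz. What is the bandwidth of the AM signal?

In AM (double-sideband), the bandwidth is twice the message frequency.
BW = 2 * f_m = 2 * 221/10 kHz = 221/5 kHz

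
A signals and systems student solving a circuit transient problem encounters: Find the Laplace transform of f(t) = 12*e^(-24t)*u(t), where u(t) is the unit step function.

Standard Laplace transform pair:
e^(-at)*u(t) <-> 1/(s+a)
With a = 24: L{12*e^(-24t)*u(t)} = 12/(s+24), ROC: Re(s) > -24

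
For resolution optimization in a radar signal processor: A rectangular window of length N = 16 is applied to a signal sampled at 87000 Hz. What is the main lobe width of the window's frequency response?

For a rectangular window of length N,
the main lobe width in frequency is 2*f_s/N.
= 2*87000/16 = 10875 Hz
This determines the minimum frequency separation for resolving two sinusoids.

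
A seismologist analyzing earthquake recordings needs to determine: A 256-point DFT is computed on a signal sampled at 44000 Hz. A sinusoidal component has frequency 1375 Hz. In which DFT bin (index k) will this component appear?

DFT frequency resolution = f_s/N = 44000/256 = 1375/8 Hz
Bin index k = f_signal / resolution = 1375 / 1375/8 = 8
The signal frequency 1375 Hz falls in DFT bin k = 8.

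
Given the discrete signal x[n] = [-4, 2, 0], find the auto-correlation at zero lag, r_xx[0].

The auto-correlation at zero lag r_xx[0] equals the signal energy.
r_xx[0] = sum of x[n]^2 = (-4)^2 + 2^2 + 0^2
= 16 + 4 + 0 = 20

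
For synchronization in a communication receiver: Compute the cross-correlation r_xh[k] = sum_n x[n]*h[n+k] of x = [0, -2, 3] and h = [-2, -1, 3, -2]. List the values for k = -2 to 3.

Both sequences indexed from 0 and zero outside their support.
Lags with overlap: k = -2 to 3.
  r_xh[-2] = x[2]*h[0] = -6
  r_xh[-1] = x[1]*h[0] + x[2]*h[1] = 1
  r_xh[0] = x[0]*h[0] + x[1]*h[1] + x[2]*h[2] = 11
  r_xh[1] = x[0]*h[1] + x[1]*h[2] + x[2]*h[3] = -12
  r_xh[2] = x[0]*h[2] + x[1]*h[3] = 4
  r_xh[3] = x[0]*h[3] = 0
r_xh = [-6, 1, 11, -12, 4, 0] (for k = -2, ..., 3)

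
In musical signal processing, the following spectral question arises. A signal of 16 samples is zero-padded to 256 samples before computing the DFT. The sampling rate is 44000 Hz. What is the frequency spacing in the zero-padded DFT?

Original DFT: N = 16, resolution = f_s/N = 44000/16 = 2750 Hz
Zero-padded DFT: N = 256, resolution = f_s/N = 44000/256 = 1375/8 Hz
Zero-padding interpolates the spectrum (finer frequency grid)
but does NOT improve the true spectral resolution (ability to resolve close frequencies).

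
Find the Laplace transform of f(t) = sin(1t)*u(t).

Standard pair: sin(wt)*u(t) <-> w/(s^2+w^2)
With w = 1: L{sin(1t)*u(t)} = 1/(s^2+1)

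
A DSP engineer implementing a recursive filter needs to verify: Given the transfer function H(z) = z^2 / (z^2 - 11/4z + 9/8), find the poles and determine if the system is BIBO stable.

Poles are roots of the denominator: z^2 - 11/4z + 9/8 = 0.
Quadratic formula: z = [-(-11/4) +/- sqrt((-11/4)^2 - 4*(9/8))] / 2
Discriminant = 121/16 - 9/2 = 49/16; sqrt = 7/4.
z = (11/4 +/- 7/4) / 2 => z = 9/4 or z = 1/2.
|p1| = 9/4, |p2| = 1/2.
For BIBO stability, all poles must lie inside the unit circle (|p| < 1).
System is UNSTABLE since at least one |p| >= 1.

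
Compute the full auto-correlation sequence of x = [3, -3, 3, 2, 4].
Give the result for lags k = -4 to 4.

r_xx[k] = sum_m x[m]*x[m+k], indexed from 0, for k = -4 to 4:
  r_xx[-4] = x[4]*x[0] = 12
  r_xx[-3] = x[3]*x[0] + x[4]*x[1] = -6
  r_xx[-2] = x[2]*x[0] + x[3]*x[1] + x[4]*x[2] = 15
  r_xx[-1] = x[1]*x[0] + x[2]*x[1] + x[3]*x[2] + x[4]*x[3] = -4
  r_xx[0] = x[0]*x[0] + x[1]*x[1] + x[2]*x[2] + x[3]*x[3] + x[4]*x[4] = 47
  r_xx[1] = x[0]*x[1] + x[1]*x[2] + x[2]*x[3] + x[3]*x[4] = -4
  r_xx[2] = x[0]*x[2] + x[1]*x[3] + x[2]*x[4] = 15
  r_xx[3] = x[0]*x[3] + x[1]*x[4] = -6
  r_xx[4] = x[0]*x[4] = 12
r_xx = [12, -6, 15, -4, 47, -4, 15, -6, 12]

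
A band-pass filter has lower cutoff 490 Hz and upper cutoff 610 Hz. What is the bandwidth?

Bandwidth = f_high - f_low
= 610 Hz - 490 Hz = 120 Hz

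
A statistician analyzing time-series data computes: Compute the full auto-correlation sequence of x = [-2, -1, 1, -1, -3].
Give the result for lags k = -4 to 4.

r_xx[k] = sum_m x[m]*x[m+k], indexed from 0, for k = -4 to 4:
  r_xx[-4] = x[4]*x[0] = 6
  r_xx[-3] = x[3]*x[0] + x[4]*x[1] = 5
  r_xx[-2] = x[2]*x[0] + x[3]*x[1] + x[4]*x[2] = -4
  r_xx[-1] = x[1]*x[0] + x[2]*x[1] + x[3]*x[2] + x[4]*x[3] = 3
  r_xx[0] = x[0]*x[0] + x[1]*x[1] + x[2]*x[2] + x[3]*x[3] + x[4]*x[4] = 16
  r_xx[1] = x[0]*x[1] + x[1]*x[2] + x[2]*x[3] + x[3]*x[4] = 3
  r_xx[2] = x[0]*x[2] + x[1]*x[3] + x[2]*x[4] = -4
  r_xx[3] = x[0]*x[3] + x[1]*x[4] = 5
  r_xx[4] = x[0]*x[4] = 6
r_xx = [6, 5, -4, 3, 16, 3, -4, 5, 6]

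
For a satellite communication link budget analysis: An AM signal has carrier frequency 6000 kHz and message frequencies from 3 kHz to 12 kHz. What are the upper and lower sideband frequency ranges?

Upper sideband (USB) = fc + [fm_low, fm_high] = 6000 + [3, 12] = [6003, 6012] kHz
Lower sideband (LSB) = fc - [fm_high, fm_low] = 6000 - [12, 3] = [5988, 5997] kHz
Total occupied spectrum: 5988 kHz to 6012 kHz (plus carrier at 6000 kHz)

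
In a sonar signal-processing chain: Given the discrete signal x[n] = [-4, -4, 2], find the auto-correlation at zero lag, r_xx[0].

The auto-correlation at zero lag r_xx[0] equals the signal energy.
r_xx[0] = sum of x[n]^2 = (-4)^2 + (-4)^2 + 2^2
= 16 + 16 + 4 = 36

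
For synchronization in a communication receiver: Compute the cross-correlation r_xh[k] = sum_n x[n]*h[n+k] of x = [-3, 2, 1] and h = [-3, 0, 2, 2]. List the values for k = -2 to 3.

Both sequences indexed from 0 and zero outside their support.
Lags with overlap: k = -2 to 3.
  r_xh[-2] = x[2]*h[0] = -3
  r_xh[-1] = x[1]*h[0] + x[2]*h[1] = -6
  r_xh[0] = x[0]*h[0] + x[1]*h[1] + x[2]*h[2] = 11
  r_xh[1] = x[0]*h[1] + x[1]*h[2] + x[2]*h[3] = 6
  r_xh[2] = x[0]*h[2] + x[1]*h[3] = -2
  r_xh[3] = x[0]*h[3] = -6
r_xh = [-3, -6, 11, 6, -2, -6] (for k = -2, ..., 3)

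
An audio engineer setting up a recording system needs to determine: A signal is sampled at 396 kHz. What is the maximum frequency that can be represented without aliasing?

The maximum frequency that can be represented without aliasing
is the Nyquist frequency: f_max = f_s / 2 = 396 kHz / 2 = 198 kHz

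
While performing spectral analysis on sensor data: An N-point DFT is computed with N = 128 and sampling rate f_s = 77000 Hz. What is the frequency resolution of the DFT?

DFT frequency resolution = f_s / N
= 77000 / 128 = 9625/16 Hz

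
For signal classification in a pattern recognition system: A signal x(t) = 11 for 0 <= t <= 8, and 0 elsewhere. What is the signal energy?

Energy = integral of |x(t)|^2 dt over the signal duration
= 11^2 * 8 = 121 * 8 = 968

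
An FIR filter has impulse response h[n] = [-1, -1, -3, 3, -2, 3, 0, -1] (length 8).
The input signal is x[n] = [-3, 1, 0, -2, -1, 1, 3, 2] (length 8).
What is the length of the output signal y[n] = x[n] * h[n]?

For linear convolution, the output length is:
len(y) = len(x) + len(h) - 1 = 8 + 8 - 1 = 15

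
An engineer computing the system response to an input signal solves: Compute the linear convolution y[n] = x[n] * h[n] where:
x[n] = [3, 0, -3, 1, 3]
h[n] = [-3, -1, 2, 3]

y[n] = sum_k x[k]*h[n-k]. Output length = len(x) + len(h) - 1 = 5 + 4 - 1 = 8.
y[0] = 3*-3 = -9
y[1] = 0*-3 + 3*-1 = -3
y[2] = -3*-3 + 0*-1 + 3*2 = 15
y[3] = 1*-3 + -3*-1 + 0*2 + 3*3 = 9
y[4] = 3*-3 + 1*-1 + -3*2 + 0*3 = -16
y[5] = 3*-1 + 1*2 + -3*3 = -10
y[6] = 3*2 + 1*3 = 9
y[7] = 3*3 = 9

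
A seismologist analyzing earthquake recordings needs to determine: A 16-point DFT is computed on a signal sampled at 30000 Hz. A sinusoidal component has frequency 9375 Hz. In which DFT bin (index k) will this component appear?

DFT frequency resolution = f_s/N = 30000/16 = 1875 Hz
Bin index k = f_signal / resolution = 9375 / 1875 = 5
The signal frequency 9375 Hz falls in DFT bin k = 5.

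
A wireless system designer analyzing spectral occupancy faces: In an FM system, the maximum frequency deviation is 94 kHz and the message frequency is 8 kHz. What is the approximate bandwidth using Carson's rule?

Carson's rule: BW = 2*(delta_f + f_m)
= 2*(94 + 8) kHz = 204 kHz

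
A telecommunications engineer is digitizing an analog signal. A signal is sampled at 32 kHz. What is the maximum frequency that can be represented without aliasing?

The maximum frequency that can be represented without aliasing
is the Nyquist frequency: f_max = f_s / 2 = 32 kHz / 2 = 16 kHz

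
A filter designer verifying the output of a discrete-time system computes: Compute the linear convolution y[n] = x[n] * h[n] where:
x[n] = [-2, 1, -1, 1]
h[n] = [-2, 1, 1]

y[n] = sum_k x[k]*h[n-k]. Output length = len(x) + len(h) - 1 = 4 + 3 - 1 = 6.
y[0] = -2*-2 = 4
y[1] = 1*-2 + -2*1 = -4
y[2] = -1*-2 + 1*1 + -2*1 = 1
y[3] = 1*-2 + -1*1 + 1*1 = -2
y[4] = 1*1 + -1*1 = 0
y[5] = 1*1 = 1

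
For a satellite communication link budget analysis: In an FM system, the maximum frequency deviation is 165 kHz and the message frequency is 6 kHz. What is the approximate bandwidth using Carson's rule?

Carson's rule: BW = 2*(delta_f + f_m)
= 2*(165 + 6) kHz = 342 kHz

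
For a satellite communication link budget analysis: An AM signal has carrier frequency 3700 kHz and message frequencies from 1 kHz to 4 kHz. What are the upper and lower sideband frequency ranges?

Upper sideband (USB) = fc + [fm_low, fm_high] = 3700 + [1, 4] = [3701, 3704] kHz
Lower sideband (LSB) = fc - [fm_high, fm_low] = 3700 - [4, 1] = [3696, 3699] kHz
Total occupied spectrum: 3696 kHz to 3704 kHz (plus carrier at 3700 kHz)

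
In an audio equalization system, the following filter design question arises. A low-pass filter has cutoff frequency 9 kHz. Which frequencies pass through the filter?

A low-pass filter passes all frequencies below the cutoff frequency 9 kHz and attenuates higher frequencies.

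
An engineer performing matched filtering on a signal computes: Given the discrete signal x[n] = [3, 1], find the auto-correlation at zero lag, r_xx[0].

The auto-correlation at zero lag r_xx[0] equals the signal energy.
r_xx[0] = sum of x[n]^2 = 3^2 + 1^2
= 9 + 1 = 10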